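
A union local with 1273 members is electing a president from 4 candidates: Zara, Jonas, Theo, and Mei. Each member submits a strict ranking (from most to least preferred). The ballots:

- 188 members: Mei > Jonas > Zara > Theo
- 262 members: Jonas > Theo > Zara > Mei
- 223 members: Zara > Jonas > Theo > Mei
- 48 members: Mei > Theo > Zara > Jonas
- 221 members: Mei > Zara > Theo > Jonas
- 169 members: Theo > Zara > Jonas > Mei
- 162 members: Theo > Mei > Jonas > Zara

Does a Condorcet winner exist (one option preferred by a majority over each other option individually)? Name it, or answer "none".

Checking pairwise contests:
Theo beats Zara 641–632.
Zara beats Jonas 661–612.
Jonas beats Theo 673–600.
Zara beats Mei 654–619.
Every option loses at least one head-to-head, so there is no Condorcet winner.

none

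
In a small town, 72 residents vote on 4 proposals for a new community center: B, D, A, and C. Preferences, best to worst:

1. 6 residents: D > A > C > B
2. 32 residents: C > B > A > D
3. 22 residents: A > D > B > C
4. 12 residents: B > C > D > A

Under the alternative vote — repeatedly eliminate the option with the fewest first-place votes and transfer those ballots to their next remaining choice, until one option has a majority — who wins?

C

Round 1: B 12, D 6, A 22, C 32. Eliminate D.
Round 2: B 12, A 28, C 32. Eliminate B.
Round 3: A 28, C 44. C has a majority.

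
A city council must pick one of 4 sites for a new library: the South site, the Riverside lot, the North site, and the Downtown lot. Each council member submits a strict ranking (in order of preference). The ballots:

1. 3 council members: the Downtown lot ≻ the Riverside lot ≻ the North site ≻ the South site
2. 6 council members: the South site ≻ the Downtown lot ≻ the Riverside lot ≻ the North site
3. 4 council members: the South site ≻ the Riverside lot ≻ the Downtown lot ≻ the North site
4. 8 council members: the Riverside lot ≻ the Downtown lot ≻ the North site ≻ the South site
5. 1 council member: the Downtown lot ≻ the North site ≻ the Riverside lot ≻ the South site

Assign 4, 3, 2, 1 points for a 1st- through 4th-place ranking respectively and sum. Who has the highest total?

the South site: 3·1 + 6·4 + 4·4 + 8·1 + 1·1 = 52
the Riverside lot: 3·3 + 6·2 + 4·3 + 8·4 + 1·2 = 67
the North site: 3·2 + 6·1 + 4·1 + 8·2 + 1·3 = 35
the Downtown lot: 3·4 + 6·3 + 4·2 + 8·3 + 1·4 = 66
the Riverside lot has the highest Borda score (67).

the Riverside lot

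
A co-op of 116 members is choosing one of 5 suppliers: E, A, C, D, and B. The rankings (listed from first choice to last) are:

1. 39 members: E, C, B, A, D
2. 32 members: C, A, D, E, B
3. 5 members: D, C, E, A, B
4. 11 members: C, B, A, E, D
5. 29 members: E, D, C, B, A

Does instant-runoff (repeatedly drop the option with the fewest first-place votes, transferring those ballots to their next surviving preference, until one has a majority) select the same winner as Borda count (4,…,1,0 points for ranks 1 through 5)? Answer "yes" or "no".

Instant-runoff — R1 E 68, A 0, C 43, D 5, B 0 (E winner). Winner: E.
Borda — scores: E 325, A 162, C 362, D 171, B 140. Winner: C.
The two methods disagree.

no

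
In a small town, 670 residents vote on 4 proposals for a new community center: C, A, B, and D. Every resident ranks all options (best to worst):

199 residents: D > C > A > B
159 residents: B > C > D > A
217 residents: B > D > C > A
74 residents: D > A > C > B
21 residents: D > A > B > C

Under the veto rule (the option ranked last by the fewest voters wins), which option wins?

D

Last-place votes: C 21, A 376, B 273, D 0.
D is ranked last by the fewest voters, so D wins.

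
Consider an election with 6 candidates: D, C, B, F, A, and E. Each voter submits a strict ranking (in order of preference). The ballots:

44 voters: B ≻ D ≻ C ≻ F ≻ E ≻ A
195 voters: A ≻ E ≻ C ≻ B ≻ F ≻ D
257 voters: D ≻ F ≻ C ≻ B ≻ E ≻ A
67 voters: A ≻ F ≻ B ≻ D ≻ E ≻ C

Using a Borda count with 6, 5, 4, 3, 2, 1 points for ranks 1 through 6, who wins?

D

D: 44·5 + 195·1 + 257·6 + 67·3 = 2158
C: 44·4 + 195·4 + 257·4 + 67·1 = 2051
B: 44·6 + 195·3 + 257·3 + 67·4 = 1888
F: 44·3 + 195·2 + 257·5 + 67·5 = 2142
A: 44·1 + 195·6 + 257·1 + 67·6 = 1873
E: 44·2 + 195·5 + 257·2 + 67·2 = 1711
D has the highest Borda score (2158).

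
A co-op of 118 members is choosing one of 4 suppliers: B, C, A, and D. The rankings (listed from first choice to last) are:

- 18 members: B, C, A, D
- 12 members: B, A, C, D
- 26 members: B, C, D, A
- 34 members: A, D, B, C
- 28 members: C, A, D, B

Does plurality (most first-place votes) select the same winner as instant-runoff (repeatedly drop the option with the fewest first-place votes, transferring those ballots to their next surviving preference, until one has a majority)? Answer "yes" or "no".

no

Plurality — first-place votes: B 56, C 28, A 34, D 0. Winner: B.
Instant-runoff — R1 B 56, C 28, A 34, D 0 (D out); R2 B 56, C 28, A 34 (C out); R3 B 56, A 62 (A winner). Winner: A.
The two methods disagree.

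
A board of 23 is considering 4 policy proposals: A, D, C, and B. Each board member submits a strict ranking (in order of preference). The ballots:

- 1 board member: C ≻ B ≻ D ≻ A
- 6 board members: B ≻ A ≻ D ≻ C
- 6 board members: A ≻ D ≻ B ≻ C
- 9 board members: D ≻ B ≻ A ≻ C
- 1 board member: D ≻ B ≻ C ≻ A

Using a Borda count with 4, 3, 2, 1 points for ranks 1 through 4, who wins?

D

A: 1·1 + 6·3 + 6·4 + 9·2 + 1·1 = 62
D: 1·2 + 6·2 + 6·3 + 9·4 + 1·4 = 72
C: 1·4 + 6·1 + 6·1 + 9·1 + 1·2 = 27
B: 1·3 + 6·4 + 6·2 + 9·3 + 1·3 = 69
D has the highest Borda score (72).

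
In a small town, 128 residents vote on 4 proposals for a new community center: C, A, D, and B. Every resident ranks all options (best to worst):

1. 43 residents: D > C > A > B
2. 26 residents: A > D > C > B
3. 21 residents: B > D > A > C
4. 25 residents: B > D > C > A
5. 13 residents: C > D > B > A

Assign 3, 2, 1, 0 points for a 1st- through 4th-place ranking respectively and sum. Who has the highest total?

D

C: 43·2 + 26·1 + 21·0 + 25·1 + 13·3 = 176
A: 43·1 + 26·3 + 21·1 + 25·0 + 13·0 = 142
D: 43·3 + 26·2 + 21·2 + 25·2 + 13·2 = 299
B: 43·0 + 26·0 + 21·3 + 25·3 + 13·1 = 151
D has the highest Borda score (299).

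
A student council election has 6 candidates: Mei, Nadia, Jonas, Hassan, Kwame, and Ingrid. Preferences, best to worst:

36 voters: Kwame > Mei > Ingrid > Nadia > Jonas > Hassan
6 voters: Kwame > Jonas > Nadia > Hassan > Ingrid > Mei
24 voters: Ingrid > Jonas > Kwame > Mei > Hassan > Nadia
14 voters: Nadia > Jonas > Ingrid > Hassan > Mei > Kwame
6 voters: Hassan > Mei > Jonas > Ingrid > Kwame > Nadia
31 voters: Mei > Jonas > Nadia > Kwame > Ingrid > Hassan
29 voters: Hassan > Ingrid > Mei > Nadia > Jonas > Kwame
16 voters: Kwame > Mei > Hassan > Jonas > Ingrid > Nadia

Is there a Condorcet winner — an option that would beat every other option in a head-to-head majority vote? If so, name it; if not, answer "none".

Checking pairwise contests:
Kwame beats Mei 82–80.
Mei beats Nadia 142–20.
Mei beats Jonas 118–44.
Mei beats Hassan 107–55.
Jonas beats Kwame 104–58.
Mei beats Ingrid 89–73.
Every option loses at least one head-to-head, so there is no Condorcet winner.

none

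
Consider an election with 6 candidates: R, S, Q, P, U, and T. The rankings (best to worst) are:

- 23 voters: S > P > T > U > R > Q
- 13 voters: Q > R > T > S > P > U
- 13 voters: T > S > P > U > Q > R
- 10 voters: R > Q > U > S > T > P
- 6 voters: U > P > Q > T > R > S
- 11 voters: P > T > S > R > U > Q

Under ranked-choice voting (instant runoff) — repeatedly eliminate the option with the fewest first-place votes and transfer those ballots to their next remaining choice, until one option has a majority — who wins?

Round 1: R 10, S 23, Q 13, P 11, U 6, T 13. Eliminate U.
Round 2: R 10, S 23, Q 13, P 17, T 13. Eliminate R.
Round 3: S 23, Q 23, P 17, T 13. Eliminate T.
Round 4: S 36, Q 23, P 17. Eliminate P.
Round 5: S 47, Q 29. S has a majority.

S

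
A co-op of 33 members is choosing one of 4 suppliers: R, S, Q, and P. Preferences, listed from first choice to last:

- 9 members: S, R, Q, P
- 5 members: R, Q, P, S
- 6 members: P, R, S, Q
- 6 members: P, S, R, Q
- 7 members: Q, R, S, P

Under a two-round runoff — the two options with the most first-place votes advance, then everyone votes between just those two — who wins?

P

Round 1 first-place votes: R 5, S 9, Q 7, P 12.
P and S advance.
Runoff: P is preferred to S by 17 voters; S by 16.
P wins the runoff.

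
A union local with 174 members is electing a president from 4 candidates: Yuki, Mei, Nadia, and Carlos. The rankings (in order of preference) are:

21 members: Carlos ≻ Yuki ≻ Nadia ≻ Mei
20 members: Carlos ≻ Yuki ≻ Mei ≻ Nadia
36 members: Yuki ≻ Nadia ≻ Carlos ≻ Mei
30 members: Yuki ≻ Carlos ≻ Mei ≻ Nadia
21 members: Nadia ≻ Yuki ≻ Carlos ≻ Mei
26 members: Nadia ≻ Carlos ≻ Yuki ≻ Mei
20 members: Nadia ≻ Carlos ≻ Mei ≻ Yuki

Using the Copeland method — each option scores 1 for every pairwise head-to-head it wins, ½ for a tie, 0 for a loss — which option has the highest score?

Yuki: beats Mei and Nadia; ties Carlos → score 2.5.
Mei: loses to Yuki, Nadia, and Carlos → score 0.
Nadia: beats Mei and Carlos; loses to Yuki → score 2.
Carlos: beats Mei; ties Yuki; loses to Nadia → score 1.5.
Yuki has the best pairwise record.

Yuki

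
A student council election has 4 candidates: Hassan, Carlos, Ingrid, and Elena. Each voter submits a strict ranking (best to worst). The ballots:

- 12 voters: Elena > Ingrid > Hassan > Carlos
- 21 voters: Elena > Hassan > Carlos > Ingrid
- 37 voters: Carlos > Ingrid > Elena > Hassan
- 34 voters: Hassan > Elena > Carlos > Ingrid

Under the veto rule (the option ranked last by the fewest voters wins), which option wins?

Elena

Last-place votes: Hassan 37, Carlos 12, Ingrid 55, Elena 0.
Elena is ranked last by the fewest voters, so Elena wins.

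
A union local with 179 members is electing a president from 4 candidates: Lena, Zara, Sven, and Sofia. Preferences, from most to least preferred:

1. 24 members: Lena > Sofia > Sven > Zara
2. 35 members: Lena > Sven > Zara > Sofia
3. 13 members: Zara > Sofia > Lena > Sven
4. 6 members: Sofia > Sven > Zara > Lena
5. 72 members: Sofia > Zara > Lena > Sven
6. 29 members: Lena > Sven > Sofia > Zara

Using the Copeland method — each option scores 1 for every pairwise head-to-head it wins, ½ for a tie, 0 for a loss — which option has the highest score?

Sofia

Lena: beats Sven; loses to Zara and Sofia → score 1.
Zara: beats Lena; loses to Sven and Sofia → score 1.
Sven: beats Zara; loses to Lena and Sofia → score 1.
Sofia: beats Lena, Zara, and Sven → score 3.
Sofia has the best pairwise record.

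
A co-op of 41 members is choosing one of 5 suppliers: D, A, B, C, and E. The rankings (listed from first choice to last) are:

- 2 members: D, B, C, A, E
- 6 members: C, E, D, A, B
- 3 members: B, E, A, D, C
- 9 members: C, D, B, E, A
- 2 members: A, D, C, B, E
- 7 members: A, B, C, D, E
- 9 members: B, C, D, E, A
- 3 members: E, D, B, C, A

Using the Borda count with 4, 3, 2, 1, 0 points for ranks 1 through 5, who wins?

C

D: 2·4 + 6·2 + 3·1 + 9·3 + 2·3 + 7·1 + 9·2 + 3·3 = 90
A: 2·1 + 6·1 + 3·2 + 9·0 + 2·4 + 7·4 + 9·0 + 3·0 = 50
B: 2·3 + 6·0 + 3·4 + 9·2 + 2·1 + 7·3 + 9·4 + 3·2 = 101
C: 2·2 + 6·4 + 3·0 + 9·4 + 2·2 + 7·2 + 9·3 + 3·1 = 112
E: 2·0 + 6·3 + 3·3 + 9·1 + 2·0 + 7·0 + 9·1 + 3·4 = 57
C has the highest Borda score (112).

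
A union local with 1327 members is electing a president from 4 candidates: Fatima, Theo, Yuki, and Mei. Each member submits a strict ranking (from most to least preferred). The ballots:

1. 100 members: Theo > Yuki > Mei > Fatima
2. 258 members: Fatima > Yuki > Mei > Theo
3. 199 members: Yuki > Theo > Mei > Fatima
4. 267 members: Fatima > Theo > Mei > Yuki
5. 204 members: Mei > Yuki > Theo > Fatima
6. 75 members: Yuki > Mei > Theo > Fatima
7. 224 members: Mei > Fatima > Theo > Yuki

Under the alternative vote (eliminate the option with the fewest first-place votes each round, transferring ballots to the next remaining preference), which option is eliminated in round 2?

Yuki

Round 1: Fatima 525, Theo 100, Yuki 274, Mei 428. Eliminate Theo.
Round 2: Fatima 525, Yuki 374, Mei 428. Eliminate Yuki.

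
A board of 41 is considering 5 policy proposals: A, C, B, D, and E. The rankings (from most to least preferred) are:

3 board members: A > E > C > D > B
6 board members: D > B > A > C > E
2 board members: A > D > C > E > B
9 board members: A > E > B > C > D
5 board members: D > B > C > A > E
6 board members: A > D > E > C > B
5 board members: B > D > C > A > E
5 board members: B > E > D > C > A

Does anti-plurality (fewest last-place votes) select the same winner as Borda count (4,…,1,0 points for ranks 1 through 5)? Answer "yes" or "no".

Anti-plurality — last-place votes: A 5, C 0, B 11, D 9, E 16. Winner: C.
Borda — scores: A 102, C 56, B 91, D 96, E 65. Winner: A.
The two methods disagree.

no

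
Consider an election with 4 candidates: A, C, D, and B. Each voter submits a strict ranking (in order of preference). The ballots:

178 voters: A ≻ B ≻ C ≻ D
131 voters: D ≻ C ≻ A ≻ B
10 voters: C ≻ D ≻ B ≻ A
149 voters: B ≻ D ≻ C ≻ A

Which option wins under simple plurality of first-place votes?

First-place votes: A 178, C 10, D 131, B 149.
A has the most first-place votes.

A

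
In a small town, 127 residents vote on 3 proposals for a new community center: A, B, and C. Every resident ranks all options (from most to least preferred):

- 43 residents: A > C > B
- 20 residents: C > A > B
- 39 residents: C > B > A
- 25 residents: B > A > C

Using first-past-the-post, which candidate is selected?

First-place votes: A 43, B 25, C 59.
C has the most first-place votes.

C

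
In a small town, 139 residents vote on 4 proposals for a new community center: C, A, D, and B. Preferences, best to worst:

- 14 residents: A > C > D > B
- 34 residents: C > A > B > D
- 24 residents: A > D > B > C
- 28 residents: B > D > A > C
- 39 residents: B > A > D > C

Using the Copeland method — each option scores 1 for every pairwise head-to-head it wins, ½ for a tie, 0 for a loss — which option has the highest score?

A

C: loses to A, D, and B → score 0.
A: beats C, D, and B → score 3.
D: beats C; loses to A and B → score 1.
B: beats C and D; loses to A → score 2.
A has the best pairwise record.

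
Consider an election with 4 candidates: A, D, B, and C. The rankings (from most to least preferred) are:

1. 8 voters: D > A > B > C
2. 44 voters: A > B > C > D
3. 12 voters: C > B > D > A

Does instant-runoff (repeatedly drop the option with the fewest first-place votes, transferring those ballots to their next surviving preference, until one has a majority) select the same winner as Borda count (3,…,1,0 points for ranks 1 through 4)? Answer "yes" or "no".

yes

Instant-runoff — R1 A 44, D 8, B 0, C 12 (A winner). Winner: A.
Borda — scores: A 148, D 36, B 120, C 80. Winner: A.
The two methods agree.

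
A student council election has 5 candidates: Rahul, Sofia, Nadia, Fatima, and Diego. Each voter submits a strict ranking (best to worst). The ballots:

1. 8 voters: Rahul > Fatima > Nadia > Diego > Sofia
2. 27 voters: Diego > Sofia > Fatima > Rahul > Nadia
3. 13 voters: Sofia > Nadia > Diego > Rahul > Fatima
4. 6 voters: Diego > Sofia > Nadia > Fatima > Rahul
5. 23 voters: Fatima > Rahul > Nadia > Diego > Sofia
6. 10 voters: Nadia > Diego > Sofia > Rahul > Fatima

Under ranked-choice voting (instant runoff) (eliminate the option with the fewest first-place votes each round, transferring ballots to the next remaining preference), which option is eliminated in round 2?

Nadia

Round 1: Rahul 8, Sofia 13, Nadia 10, Fatima 23, Diego 33. Eliminate Rahul.
Round 2: Sofia 13, Nadia 10, Fatima 31, Diego 33. Eliminate Nadia.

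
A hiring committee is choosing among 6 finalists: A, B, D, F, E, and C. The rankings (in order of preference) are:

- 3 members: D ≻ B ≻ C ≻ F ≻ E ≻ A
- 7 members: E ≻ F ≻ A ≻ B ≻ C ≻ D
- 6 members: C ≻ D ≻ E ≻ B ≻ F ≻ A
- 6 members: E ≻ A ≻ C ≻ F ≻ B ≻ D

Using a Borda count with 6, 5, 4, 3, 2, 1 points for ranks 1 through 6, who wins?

E

A: 3·1 + 7·4 + 6·1 + 6·5 = 67
B: 3·5 + 7·3 + 6·3 + 6·2 = 66
D: 3·6 + 7·1 + 6·5 + 6·1 = 61
F: 3·3 + 7·5 + 6·2 + 6·3 = 74
E: 3·2 + 7·6 + 6·4 + 6·6 = 108
C: 3·4 + 7·2 + 6·6 + 6·4 = 86
E has the highest Borda score (108).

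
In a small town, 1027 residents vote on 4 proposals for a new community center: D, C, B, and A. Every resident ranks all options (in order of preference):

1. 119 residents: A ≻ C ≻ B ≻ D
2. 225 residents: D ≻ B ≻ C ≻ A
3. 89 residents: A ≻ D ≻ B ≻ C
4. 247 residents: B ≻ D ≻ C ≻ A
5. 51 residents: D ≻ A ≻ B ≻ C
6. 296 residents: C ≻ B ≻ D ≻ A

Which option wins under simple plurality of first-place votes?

First-place votes: D 276, C 296, B 247, A 208.
C has the most first-place votes.

C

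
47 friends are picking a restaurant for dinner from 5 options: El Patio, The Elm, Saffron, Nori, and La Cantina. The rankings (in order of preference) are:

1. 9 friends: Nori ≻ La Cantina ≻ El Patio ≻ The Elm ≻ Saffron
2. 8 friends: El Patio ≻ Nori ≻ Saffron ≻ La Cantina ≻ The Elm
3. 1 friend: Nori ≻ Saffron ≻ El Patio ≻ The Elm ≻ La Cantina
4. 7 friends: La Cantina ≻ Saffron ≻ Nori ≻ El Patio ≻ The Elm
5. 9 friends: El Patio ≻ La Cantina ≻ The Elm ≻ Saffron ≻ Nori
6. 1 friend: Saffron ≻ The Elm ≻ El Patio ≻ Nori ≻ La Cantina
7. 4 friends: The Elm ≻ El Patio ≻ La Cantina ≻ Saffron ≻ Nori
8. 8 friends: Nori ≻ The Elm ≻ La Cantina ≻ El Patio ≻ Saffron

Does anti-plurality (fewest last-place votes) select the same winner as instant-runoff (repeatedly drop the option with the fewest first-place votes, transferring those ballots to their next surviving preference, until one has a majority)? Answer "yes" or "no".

no

Anti-plurality — last-place votes: El Patio 0, The Elm 15, Saffron 17, Nori 13, La Cantina 2. Winner: El Patio.
Instant-runoff — R1 El Patio 17, The Elm 4, Saffron 1, Nori 18, La Cantina 7 (Saffron out); R2 El Patio 17, The Elm 5, Nori 18, La Cantina 7 (The Elm out); R3 El Patio 22, Nori 18, La Cantina 7 (La Cantina out); R4 El Patio 22, Nori 25 (Nori winner). Winner: Nori.
The two methods disagree.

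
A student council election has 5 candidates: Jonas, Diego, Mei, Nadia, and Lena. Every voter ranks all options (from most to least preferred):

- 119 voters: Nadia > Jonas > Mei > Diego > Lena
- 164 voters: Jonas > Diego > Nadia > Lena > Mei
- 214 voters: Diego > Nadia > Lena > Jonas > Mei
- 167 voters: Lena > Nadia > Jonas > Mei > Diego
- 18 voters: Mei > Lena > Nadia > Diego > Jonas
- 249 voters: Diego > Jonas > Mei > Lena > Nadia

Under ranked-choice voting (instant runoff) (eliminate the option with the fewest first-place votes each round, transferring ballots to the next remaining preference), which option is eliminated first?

Round 1: Jonas 164, Diego 463, Mei 18, Nadia 119, Lena 167. Eliminate Mei.

Mei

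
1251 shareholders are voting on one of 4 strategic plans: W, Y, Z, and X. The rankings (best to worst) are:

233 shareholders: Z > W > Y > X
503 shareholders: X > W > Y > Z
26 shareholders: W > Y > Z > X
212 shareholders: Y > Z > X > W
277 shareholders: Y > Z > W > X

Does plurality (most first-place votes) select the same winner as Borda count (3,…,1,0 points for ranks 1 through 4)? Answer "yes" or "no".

no

Plurality — first-place votes: W 26, Y 489, Z 233, X 503. Winner: X.
Borda — scores: W 1827, Y 2255, Z 1703, X 1721. Winner: Y.
The two methods disagree.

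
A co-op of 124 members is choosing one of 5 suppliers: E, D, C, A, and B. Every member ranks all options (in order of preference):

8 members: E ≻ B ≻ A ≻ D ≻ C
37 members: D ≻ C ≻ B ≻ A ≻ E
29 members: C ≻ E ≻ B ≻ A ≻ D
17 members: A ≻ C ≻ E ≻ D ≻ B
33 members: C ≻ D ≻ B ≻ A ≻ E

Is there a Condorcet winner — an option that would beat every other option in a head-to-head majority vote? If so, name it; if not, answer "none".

C vs E: 116–8 for C.
C vs D: 79–45 for C.
C vs A: 99–25 for C.
C vs B: 116–8 for C.
C beats every other option head-to-head.

C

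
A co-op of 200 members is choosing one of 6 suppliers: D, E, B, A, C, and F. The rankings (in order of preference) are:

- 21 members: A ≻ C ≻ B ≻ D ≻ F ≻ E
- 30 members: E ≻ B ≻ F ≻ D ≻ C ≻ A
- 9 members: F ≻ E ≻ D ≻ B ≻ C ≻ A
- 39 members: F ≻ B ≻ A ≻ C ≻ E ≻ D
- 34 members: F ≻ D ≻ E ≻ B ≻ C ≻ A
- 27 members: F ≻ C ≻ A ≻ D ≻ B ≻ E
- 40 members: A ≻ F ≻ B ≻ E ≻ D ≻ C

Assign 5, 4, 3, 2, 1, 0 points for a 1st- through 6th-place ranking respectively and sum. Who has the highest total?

D: 21·2 + 30·2 + 9·3 + 39·0 + 34·4 + 27·2 + 40·1 = 359
E: 21·0 + 30·5 + 9·4 + 39·1 + 34·3 + 27·0 + 40·2 = 407
B: 21·3 + 30·4 + 9·2 + 39·4 + 34·2 + 27·1 + 40·3 = 572
A: 21·5 + 30·0 + 9·0 + 39·3 + 34·0 + 27·3 + 40·5 = 503
C: 21·4 + 30·1 + 9·1 + 39·2 + 34·1 + 27·4 + 40·0 = 343
F: 21·1 + 30·3 + 9·5 + 39·5 + 34·5 + 27·5 + 40·4 = 816
F has the highest Borda score (816).

F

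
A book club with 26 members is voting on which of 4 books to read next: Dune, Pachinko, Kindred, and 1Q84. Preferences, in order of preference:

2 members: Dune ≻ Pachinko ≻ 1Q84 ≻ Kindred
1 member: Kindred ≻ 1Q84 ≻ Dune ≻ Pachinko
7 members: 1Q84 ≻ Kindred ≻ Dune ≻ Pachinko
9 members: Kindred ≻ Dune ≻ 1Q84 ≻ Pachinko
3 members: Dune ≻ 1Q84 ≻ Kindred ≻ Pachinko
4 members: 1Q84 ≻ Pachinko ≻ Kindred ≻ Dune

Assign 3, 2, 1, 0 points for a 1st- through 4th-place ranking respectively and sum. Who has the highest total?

1Q84

Dune: 2·3 + 1·1 + 7·1 + 9·2 + 3·3 + 4·0 = 41
Pachinko: 2·2 + 1·0 + 7·0 + 9·0 + 3·0 + 4·2 = 12
Kindred: 2·0 + 1·3 + 7·2 + 9·3 + 3·1 + 4·1 = 51
1Q84: 2·1 + 1·2 + 7·3 + 9·1 + 3·2 + 4·3 = 52
1Q84 has the highest Borda score (52).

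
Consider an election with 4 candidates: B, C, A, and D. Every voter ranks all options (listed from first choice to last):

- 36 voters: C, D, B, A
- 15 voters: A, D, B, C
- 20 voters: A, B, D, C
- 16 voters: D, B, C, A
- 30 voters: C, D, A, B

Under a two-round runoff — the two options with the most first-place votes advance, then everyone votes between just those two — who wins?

Round 1 first-place votes: B 0, C 66, A 35, D 16.
C and A advance.
Runoff: C is preferred to A by 82 voters; A by 35.
C wins the runoff.

C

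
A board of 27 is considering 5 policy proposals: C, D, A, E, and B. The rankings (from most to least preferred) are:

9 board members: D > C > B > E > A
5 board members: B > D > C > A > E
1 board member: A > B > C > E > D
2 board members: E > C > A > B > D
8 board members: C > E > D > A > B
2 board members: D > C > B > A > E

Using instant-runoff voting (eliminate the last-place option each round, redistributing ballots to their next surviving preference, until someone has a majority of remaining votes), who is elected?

Round 1: C 8, D 11, A 1, E 2, B 5. Eliminate A.
Round 2: C 8, D 11, E 2, B 6. Eliminate E.
Round 3: C 10, D 11, B 6. Eliminate B.
Round 4: C 11, D 16. D has a majority.

D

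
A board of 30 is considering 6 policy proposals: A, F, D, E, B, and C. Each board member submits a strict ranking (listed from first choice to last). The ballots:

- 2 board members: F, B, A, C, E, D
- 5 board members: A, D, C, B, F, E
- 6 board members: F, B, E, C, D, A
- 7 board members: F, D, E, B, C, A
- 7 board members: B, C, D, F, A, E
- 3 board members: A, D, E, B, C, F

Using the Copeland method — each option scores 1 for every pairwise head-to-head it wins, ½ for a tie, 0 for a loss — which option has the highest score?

B

A: beats E; loses to F, D, B, and C → score 1.
F: beats A and E; ties D, B, and C → score 3.5.
D: beats A and E; ties F, B, and C → score 3.5.
E: beats C; loses to A, F, D, and B → score 1.
B: beats A, E, and C; ties F and D → score 4.
C: beats A; ties F and D; loses to E and B → score 2.
B has the best pairwise record.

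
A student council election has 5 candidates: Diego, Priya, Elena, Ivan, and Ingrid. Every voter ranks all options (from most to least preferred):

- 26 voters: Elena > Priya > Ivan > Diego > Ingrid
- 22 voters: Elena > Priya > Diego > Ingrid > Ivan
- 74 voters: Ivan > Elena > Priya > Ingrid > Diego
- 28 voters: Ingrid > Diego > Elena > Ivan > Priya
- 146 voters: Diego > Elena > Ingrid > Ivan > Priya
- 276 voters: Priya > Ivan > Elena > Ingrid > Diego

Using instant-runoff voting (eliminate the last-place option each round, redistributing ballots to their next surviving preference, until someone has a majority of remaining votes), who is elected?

Priya

Round 1: Diego 146, Priya 276, Elena 48, Ivan 74, Ingrid 28. Eliminate Ingrid.
Round 2: Diego 174, Priya 276, Elena 48, Ivan 74. Eliminate Elena.
Round 3: Diego 174, Priya 324, Ivan 74. Priya has a majority.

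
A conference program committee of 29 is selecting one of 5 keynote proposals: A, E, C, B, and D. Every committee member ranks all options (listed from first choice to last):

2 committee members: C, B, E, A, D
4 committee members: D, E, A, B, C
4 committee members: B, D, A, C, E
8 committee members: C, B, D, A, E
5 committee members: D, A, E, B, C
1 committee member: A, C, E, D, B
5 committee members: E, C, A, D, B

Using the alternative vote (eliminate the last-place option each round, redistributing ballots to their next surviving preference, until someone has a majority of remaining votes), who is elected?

C

Round 1: A 1, E 5, C 10, B 4, D 9. Eliminate A.
Round 2: E 5, C 11, B 4, D 9. Eliminate B.
Round 3: E 5, C 11, D 13. Eliminate E.
Round 4: C 16, D 13. C has a majority.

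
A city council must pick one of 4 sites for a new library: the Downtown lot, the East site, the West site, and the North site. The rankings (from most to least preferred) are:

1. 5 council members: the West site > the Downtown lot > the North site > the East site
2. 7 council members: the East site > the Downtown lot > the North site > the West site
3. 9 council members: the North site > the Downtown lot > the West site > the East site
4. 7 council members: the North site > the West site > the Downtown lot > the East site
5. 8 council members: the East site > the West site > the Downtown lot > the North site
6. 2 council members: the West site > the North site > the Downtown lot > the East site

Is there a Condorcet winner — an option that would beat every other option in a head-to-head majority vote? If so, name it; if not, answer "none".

Checking pairwise contests:
the West site beats the Downtown lot 22–16.
the Downtown lot beats the East site 23–15.
the North site beats the West site 23–15.
the Downtown lot beats the North site 20–18.
Every option loses at least one head-to-head, so there is no Condorcet winner.

none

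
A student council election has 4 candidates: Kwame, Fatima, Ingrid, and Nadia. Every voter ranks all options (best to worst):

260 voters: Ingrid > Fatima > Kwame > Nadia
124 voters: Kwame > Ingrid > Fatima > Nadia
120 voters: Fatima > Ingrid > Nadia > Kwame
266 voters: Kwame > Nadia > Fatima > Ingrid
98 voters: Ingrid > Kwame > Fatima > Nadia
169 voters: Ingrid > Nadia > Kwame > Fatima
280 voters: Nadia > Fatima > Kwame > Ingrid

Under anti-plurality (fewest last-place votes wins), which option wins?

Kwame

Last-place votes: Kwame 120, Fatima 169, Ingrid 546, Nadia 482.
Kwame is ranked last by the fewest voters, so Kwame wins.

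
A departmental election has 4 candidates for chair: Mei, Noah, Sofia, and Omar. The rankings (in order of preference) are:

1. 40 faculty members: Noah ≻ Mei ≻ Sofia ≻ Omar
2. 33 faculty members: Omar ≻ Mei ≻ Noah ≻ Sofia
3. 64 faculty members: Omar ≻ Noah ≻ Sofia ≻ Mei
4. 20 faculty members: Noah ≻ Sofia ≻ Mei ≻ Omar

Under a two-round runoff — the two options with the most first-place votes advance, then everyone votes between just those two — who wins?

Round 1 first-place votes: Mei 0, Noah 60, Sofia 0, Omar 97.
Omar and Noah advance.
Runoff: Omar is preferred to Noah by 97 voters; Noah by 60.
Omar wins the runoff.

Omar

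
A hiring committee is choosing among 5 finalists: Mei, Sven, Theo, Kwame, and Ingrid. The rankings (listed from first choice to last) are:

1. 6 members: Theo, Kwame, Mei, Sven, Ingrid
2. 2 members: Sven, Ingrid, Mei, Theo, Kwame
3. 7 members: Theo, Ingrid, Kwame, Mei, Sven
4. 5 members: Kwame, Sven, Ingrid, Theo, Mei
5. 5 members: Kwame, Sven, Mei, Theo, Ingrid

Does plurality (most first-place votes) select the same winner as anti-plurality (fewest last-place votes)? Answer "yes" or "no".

yes

Plurality — first-place votes: Mei 0, Sven 2, Theo 13, Kwame 10, Ingrid 0. Winner: Theo.
Anti-plurality — last-place votes: Mei 5, Sven 7, Theo 0, Kwame 2, Ingrid 11. Winner: Theo.
The two methods agree.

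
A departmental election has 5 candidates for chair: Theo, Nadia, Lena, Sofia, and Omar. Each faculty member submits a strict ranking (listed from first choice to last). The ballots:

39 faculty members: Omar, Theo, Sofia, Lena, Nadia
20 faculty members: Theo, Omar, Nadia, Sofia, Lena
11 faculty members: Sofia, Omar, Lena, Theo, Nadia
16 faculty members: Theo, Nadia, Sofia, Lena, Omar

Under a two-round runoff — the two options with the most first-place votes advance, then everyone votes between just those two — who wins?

Omar

Round 1 first-place votes: Theo 36, Nadia 0, Lena 0, Sofia 11, Omar 39.
Omar and Theo advance.
Runoff: Omar is preferred to Theo by 50 voters; Theo by 36.
Omar wins the runoff.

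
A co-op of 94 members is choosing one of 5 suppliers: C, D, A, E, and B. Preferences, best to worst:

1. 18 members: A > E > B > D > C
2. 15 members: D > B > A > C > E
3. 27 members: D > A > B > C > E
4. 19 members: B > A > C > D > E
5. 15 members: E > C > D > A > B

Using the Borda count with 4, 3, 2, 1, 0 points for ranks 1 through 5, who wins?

A

C: 18·0 + 15·1 + 27·1 + 19·2 + 15·3 = 125
D: 18·1 + 15·4 + 27·4 + 19·1 + 15·2 = 235
A: 18·4 + 15·2 + 27·3 + 19·3 + 15·1 = 255
E: 18·3 + 15·0 + 27·0 + 19·0 + 15·4 = 114
B: 18·2 + 15·3 + 27·2 + 19·4 + 15·0 = 211
A has the highest Borda score (255).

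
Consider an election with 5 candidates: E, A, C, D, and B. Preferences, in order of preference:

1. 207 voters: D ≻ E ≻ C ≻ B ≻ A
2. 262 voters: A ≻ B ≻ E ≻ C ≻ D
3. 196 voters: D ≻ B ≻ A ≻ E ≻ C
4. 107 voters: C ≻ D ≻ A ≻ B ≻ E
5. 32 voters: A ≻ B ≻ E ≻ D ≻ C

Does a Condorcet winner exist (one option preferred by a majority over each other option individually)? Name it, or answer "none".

D vs E: 510–294 for D.
D vs A: 510–294 for D.
D vs C: 435–369 for D.
D vs B: 510–294 for D.
D beats every other option head-to-head.

D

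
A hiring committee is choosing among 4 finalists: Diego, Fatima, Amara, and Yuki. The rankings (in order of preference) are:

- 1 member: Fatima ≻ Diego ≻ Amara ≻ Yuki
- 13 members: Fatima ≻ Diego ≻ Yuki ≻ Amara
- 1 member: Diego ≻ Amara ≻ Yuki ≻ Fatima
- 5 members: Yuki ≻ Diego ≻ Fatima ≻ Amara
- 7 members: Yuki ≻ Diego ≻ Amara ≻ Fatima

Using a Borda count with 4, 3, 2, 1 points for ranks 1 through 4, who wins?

Diego

Diego: 1·3 + 13·3 + 1·4 + 5·3 + 7·3 = 82
Fatima: 1·4 + 13·4 + 1·1 + 5·2 + 7·1 = 74
Amara: 1·2 + 13·1 + 1·3 + 5·1 + 7·2 = 37
Yuki: 1·1 + 13·2 + 1·2 + 5·4 + 7·4 = 77
Diego has the highest Borda score (82).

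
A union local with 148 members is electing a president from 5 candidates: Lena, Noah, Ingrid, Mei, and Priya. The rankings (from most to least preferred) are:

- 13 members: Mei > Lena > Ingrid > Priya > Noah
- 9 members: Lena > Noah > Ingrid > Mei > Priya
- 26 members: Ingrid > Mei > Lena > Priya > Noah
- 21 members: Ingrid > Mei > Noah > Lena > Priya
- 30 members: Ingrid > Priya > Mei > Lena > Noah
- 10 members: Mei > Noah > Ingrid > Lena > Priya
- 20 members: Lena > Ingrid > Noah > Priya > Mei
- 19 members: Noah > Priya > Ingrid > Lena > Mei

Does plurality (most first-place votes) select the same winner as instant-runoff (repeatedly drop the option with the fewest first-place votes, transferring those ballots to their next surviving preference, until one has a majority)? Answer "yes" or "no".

Plurality — first-place votes: Lena 29, Noah 19, Ingrid 77, Mei 23, Priya 0. Winner: Ingrid.
Instant-runoff — R1 Lena 29, Noah 19, Ingrid 77, Mei 23, Priya 0 (Ingrid winner). Winner: Ingrid.
The two methods agree.

yes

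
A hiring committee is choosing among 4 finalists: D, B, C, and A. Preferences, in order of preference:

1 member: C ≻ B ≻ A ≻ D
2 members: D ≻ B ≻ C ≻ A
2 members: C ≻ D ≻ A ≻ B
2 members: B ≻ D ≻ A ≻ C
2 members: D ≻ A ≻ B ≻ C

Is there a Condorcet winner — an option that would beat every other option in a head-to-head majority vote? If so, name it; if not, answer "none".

D vs B: 6–3 for D.
D vs C: 6–3 for D.
D vs A: 8–1 for D.
D beats every other option head-to-head.

D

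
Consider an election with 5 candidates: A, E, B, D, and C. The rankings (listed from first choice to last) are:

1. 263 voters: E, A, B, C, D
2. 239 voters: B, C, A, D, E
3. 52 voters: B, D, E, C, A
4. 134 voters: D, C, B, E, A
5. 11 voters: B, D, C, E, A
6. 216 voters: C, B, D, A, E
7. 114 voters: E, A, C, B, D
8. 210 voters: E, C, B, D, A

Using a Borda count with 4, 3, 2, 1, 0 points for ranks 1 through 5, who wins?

B

A: 263·3 + 239·2 + 52·0 + 134·0 + 11·0 + 216·1 + 114·3 + 210·0 = 1825
E: 263·4 + 239·0 + 52·2 + 134·1 + 11·1 + 216·0 + 114·4 + 210·4 = 2597
B: 263·2 + 239·4 + 52·4 + 134·2 + 11·4 + 216·3 + 114·1 + 210·2 = 3184
D: 263·0 + 239·1 + 52·3 + 134·4 + 11·3 + 216·2 + 114·0 + 210·1 = 1606
C: 263·1 + 239·3 + 52·1 + 134·3 + 11·2 + 216·4 + 114·2 + 210·3 = 3178
B has the highest Borda score (3184).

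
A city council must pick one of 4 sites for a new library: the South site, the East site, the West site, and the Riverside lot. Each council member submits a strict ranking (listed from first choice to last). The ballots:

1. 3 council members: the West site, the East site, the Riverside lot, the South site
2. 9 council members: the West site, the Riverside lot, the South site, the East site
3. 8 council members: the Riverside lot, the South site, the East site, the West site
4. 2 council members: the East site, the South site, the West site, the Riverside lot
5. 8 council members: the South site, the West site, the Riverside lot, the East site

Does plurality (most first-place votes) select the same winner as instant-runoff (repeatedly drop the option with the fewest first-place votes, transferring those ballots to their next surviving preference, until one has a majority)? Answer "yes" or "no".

Plurality — first-place votes: the South site 8, the East site 2, the West site 12, the Riverside lot 8. Winner: the West site.
Instant-runoff — R1 the South site 8, the East site 2, the West site 12, the Riverside lot 8 (the East site out); R2 the South site 10, the West site 12, the Riverside lot 8 (the Riverside lot out); R3 the South site 18, the West site 12 (the South site winner). Winner: the South site.
The two methods disagree.

no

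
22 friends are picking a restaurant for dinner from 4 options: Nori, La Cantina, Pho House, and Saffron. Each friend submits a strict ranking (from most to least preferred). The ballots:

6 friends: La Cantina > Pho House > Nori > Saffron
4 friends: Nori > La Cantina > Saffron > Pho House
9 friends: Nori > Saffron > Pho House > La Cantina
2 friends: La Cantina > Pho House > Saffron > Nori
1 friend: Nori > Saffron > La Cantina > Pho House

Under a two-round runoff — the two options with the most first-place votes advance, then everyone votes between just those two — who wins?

Nori

Round 1 first-place votes: Nori 14, La Cantina 8, Pho House 0, Saffron 0.
Nori and La Cantina advance.
Runoff: Nori is preferred to La Cantina by 14 voters; La Cantina by 8.
Nori wins the runoff.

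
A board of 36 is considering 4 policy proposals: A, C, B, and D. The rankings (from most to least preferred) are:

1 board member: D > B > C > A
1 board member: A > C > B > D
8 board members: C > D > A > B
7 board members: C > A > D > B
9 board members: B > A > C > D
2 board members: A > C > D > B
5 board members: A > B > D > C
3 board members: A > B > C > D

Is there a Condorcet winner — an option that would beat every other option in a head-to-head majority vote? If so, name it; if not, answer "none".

A

A vs C: 20–16 for A.
A vs B: 26–10 for A.
A vs D: 27–9 for A.
A beats every other option head-to-head.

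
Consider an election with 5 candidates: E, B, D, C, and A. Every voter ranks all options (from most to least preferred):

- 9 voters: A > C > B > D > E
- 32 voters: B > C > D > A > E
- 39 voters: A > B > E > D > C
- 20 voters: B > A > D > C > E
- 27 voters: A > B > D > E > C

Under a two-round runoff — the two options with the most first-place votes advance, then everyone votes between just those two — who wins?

A

Round 1 first-place votes: E 0, B 52, D 0, C 0, A 75.
A and B advance.
Runoff: A is preferred to B by 75 voters; B by 52.
A wins the runoff.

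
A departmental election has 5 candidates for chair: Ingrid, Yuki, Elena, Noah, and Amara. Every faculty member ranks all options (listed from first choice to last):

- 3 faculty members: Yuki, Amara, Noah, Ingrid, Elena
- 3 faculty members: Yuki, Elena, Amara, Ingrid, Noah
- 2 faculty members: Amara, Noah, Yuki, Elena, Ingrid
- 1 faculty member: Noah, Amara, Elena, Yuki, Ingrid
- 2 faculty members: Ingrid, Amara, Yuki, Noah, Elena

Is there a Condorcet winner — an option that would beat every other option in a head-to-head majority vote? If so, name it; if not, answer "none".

Yuki

Yuki vs Ingrid: 9–2 for Yuki.
Yuki vs Elena: 10–1 for Yuki.
Yuki vs Noah: 8–3 for Yuki.
Yuki vs Amara: 6–5 for Yuki.
Yuki beats every other option head-to-head.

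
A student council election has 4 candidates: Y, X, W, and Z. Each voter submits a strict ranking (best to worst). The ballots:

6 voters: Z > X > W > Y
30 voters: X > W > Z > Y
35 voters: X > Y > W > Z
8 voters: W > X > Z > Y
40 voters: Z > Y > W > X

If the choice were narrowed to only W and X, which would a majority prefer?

Voters preferring W to X: 48; preferring X to W: 71.
X wins the head-to-head.

X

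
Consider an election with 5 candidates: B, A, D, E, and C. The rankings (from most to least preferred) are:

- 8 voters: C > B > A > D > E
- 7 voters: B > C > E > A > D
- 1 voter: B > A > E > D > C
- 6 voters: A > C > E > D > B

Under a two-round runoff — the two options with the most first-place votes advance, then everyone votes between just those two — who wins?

Round 1 first-place votes: B 8, A 6, D 0, E 0, C 8.
B and C advance.
Runoff: B is preferred to C by 8 voters; C by 14.
C wins the runoff.

C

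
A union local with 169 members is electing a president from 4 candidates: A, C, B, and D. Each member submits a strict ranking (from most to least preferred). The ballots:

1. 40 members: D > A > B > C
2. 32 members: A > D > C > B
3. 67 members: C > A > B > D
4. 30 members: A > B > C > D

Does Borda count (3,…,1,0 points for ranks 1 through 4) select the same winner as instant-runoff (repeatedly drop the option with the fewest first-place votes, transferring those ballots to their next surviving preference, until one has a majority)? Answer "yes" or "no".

yes

Borda — scores: A 400, C 263, B 167, D 184. Winner: A.
Instant-runoff — R1 A 62, C 67, B 0, D 40 (B out); R2 A 62, C 67, D 40 (D out); R3 A 102, C 67 (A winner). Winner: A.
The two methods agree.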